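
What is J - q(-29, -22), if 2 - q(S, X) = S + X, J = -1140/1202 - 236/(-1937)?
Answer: -62661515/1164137 ≈ -53.827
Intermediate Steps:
J = -962254/1164137 (J = -1140*1/1202 - 236*(-1/1937) = -570/601 + 236/1937 = -962254/1164137 ≈ -0.82658)
q(S, X) = 2 - S - X (q(S, X) = 2 - (S + X) = 2 + (-S - X) = 2 - S - X)
J - q(-29, -22) = -962254/1164137 - (2 - 1*(-29) - 1*(-22)) = -962254/1164137 - (2 + 29 + 22) = -962254/1164137 - 1*53 = -962254/1164137 - 53 = -62661515/1164137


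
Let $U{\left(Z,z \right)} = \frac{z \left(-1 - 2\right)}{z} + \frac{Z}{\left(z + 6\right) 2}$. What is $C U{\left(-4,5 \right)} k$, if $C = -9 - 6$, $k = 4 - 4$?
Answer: $0$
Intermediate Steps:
$k = 0$ ($k = 4 - 4 = 0$)
$U{\left(Z,z \right)} = -3 + \frac{Z}{12 + 2 z}$ ($U{\left(Z,z \right)} = \frac{z \left(-3\right)}{z} + \frac{Z}{\left(6 + z\right) 2} = \frac{\left(-3\right) z}{z} + \frac{Z}{12 + 2 z} = -3 + \frac{Z}{12 + 2 z}$)
$C = -15$ ($C = -9 - 6 = -15$)
$C U{\left(-4,5 \right)} k = - 15 \frac{-36 - 4 - 30}{2 \left(6 + 5\right)} 0 = - 15 \frac{-36 - 4 - 30}{2 \cdot 11} \cdot 0 = - 15 \cdot \frac{1}{2} \cdot \frac{1}{11} \left(-70\right) 0 = \left(-15\right) \left(- \frac{35}{11}\right) 0 = \frac{525}{11} \cdot 0 = 0$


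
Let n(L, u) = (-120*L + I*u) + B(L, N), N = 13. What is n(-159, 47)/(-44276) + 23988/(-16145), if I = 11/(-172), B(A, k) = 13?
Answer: -235691710791/122951795440 ≈ -1.9169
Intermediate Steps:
I = -11/172 (I = 11*(-1/172) = -11/172 ≈ -0.063954)
n(L, u) = 13 - 120*L - 11*u/172 (n(L, u) = (-120*L - 11*u/172) + 13 = 13 - 120*L - 11*u/172)
n(-159, 47)/(-44276) + 23988/(-16145) = (13 - 120*(-159) - 11/172*47)/(-44276) + 23988/(-16145) = (13 + 19080 - 517/172)*(-1/44276) + 23988*(-1/16145) = (3283479/172)*(-1/44276) - 23988/16145 = -3283479/7615472 - 23988/16145 = -235691710791/122951795440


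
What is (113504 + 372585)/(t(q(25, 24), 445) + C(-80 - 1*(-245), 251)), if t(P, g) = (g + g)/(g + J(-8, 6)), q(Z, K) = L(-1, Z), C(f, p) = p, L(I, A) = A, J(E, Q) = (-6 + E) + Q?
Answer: 212420893/110577 ≈ 1921.0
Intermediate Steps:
J(E, Q) = -6 + E + Q
q(Z, K) = Z
t(P, g) = 2*g/(-8 + g) (t(P, g) = (g + g)/(g + (-6 - 8 + 6)) = (2*g)/(g - 8) = (2*g)/(-8 + g) = 2*g/(-8 + g))
(113504 + 372585)/(t(q(25, 24), 445) + C(-80 - 1*(-245), 251)) = (113504 + 372585)/(2*445/(-8 + 445) + 251) = 486089/(2*445/437 + 251) = 486089/(2*445*(1/437) + 251) = 486089/(890/437 + 251) = 486089/(110577/437) = 486089*(437/110577) = 212420893/110577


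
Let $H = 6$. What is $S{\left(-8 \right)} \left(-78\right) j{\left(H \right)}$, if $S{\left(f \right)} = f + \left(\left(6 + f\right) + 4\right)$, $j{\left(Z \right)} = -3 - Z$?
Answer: $-4212$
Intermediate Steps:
$S{\left(f \right)} = 10 + 2 f$ ($S{\left(f \right)} = f + \left(10 + f\right) = 10 + 2 f$)
$S{\left(-8 \right)} \left(-78\right) j{\left(H \right)} = \left(10 + 2 \left(-8\right)\right) \left(-78\right) \left(-3 - 6\right) = \left(10 - 16\right) \left(-78\right) \left(-3 - 6\right) = \left(-6\right) \left(-78\right) \left(-9\right) = 468 \left(-9\right) = -4212$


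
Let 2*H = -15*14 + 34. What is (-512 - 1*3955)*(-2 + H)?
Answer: 402030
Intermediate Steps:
H = -88 (H = (-15*14 + 34)/2 = (-210 + 34)/2 = (½)*(-176) = -88)
(-512 - 1*3955)*(-2 + H) = (-512 - 1*3955)*(-2 - 88) = (-512 - 3955)*(-90) = -4467*(-90) = 402030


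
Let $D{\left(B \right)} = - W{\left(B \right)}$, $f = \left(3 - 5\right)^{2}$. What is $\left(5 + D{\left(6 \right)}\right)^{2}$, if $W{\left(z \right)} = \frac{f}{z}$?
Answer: $\frac{169}{9} \approx 18.778$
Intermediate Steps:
$f = 4$ ($f = \left(3 - 5\right)^{2} = \left(-2\right)^{2} = 4$)
$W{\left(z \right)} = \frac{4}{z}$
$D{\left(B \right)} = - \frac{4}{B}$
$\left(5 + D{\left(6 \right)}\right)^{2} = \left(5 - \frac{4}{6}\right)^{2} = \left(5 - \frac{2}{3}\right)^{2} = \left(\frac{13}{3}\right)^{2} = \frac{169}{9}$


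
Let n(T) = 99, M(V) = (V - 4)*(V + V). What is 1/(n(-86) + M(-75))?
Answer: 1/11949 ≈ 8.3689e-5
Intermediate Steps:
M(V) = 2*V*(-4 + V) (M(V) = (-4 + V)*(2*V) = 2*V*(-4 + V))
1/(n(-86) + M(-75)) = 1/(99 + 2*(-75)*(-4 - 75)) = 1/(99 + 2*(-75)*(-79)) = 1/(99 + 11850) = 1/11949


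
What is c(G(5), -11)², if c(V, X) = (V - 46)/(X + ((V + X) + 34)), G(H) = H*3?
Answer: 961/729 ≈ 1.3182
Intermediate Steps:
G(H) = 3*H
c(V, X) = (-46 + V)/(34 + V + 2*X) (c(V, X) = (-46 + V)/(X + (34 + V + X)) = (-46 + V)/(34 + V + 2*X))
c(G(5), -11)² = ((-46 + 3*5)/(34 + 3*5 + 2*(-11)))² = ((-46 + 15)/(34 + 15 - 22))² = (-31/27)² = 961/729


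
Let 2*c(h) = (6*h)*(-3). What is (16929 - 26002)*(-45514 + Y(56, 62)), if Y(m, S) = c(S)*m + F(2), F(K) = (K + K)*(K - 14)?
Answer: 696897130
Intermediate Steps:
c(h) = -9*h (c(h) = ((6*h)*(-3))/2 = (-18*h)/2 = -9*h)
F(K) = 2*K*(-14 + K) (F(K) = (2*K)*(-14 + K) = 2*K*(-14 + K))
Y(m, S) = -48 - 9*S*m (Y(m, S) = (-9*S)*m + 2*2*(-14 + 2) = -9*S*m + 2*2*(-12) = -9*S*m - 48 = -48 - 9*S*m)
(16929 - 26002)*(-45514 + Y(56, 62)) = (16929 - 26002)*(-45514 + (-48 - 9*62*56)) = -9073*(-45514 + (-48 - 31248)) = -9073*(-45514 - 31296) = -9073*(-76810) = 696897130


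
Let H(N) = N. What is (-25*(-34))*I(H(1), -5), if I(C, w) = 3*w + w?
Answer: -17000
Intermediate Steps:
I(C, w) = 4*w
(-25*(-34))*I(H(1), -5) = (-25*(-34))*(4*(-5)) = 850*(-20) = -17000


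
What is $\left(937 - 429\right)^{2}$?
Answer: $258064$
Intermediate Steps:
$\left(937 - 429\right)^{2} = 508^{2} = 258064$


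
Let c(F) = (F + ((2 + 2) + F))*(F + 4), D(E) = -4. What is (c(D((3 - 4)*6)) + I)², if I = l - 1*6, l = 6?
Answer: 0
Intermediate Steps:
I = 0 (I = 6 - 1*6 = 6 - 6 = 0)
c(F) = (4 + F)*(4 + 2*F) (c(F) = (F + (4 + F))*(4 + F) = (4 + 2*F)*(4 + F) = (4 + F)*(4 + 2*F))
(c(D((3 - 4)*6)) + I)² = ((16 + 2*(-4)² + 12*(-4)) + 0)² = ((16 + 2*16 - 48) + 0)² = ((16 + 32 - 48) + 0)² = (0 + 0)² = 0² = 0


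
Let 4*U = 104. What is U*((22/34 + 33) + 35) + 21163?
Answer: 390113/17 ≈ 22948.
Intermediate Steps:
U = 26 (U = (¼)*104 = 26)
U*((22/34 + 33) + 35) + 21163 = 26*((22/34 + 33) + 35) + 21163 = 26*((22*(1/34) + 33) + 35) + 21163 = 26*((11/17 + 33) + 35) + 21163 = 26*(572/17 + 35) + 21163 = 26*(1167/17) + 21163 = 30342/17 + 21163 = 390113/17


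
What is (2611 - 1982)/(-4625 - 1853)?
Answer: -629/6478 ≈ -0.097098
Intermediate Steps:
(2611 - 1982)/(-4625 - 1853) = 629/(-6478) = 629*(-1/6478) = -629/6478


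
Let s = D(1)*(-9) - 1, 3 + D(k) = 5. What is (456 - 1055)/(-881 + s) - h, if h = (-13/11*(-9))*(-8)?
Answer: 848989/9900 ≈ 85.756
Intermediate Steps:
D(k) = 2 (D(k) = -3 + 5 = 2)
s = -19 (s = 2*(-9) - 1 = -18 - 1 = -19)
h = -936/11 (h = (-13*1/11*(-9))*(-8) = -13/11*(-9)*(-8) = (117/11)*(-8) = -936/11 ≈ -85.091)
(456 - 1055)/(-881 + s) - h = (456 - 1055)/(-881 - 19) - 1*(-936/11) = -599/(-900) + 936/11 = -599*(-1/900) + 936/11 = 599/900 + 936/11 = 848989/9900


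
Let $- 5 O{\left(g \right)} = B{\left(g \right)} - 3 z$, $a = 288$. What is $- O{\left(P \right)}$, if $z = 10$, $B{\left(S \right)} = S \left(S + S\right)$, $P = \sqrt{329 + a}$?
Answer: $\frac{1204}{5} \approx 240.8$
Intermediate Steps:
$P = \sqrt{617}$ ($P = \sqrt{329 + 288} = \sqrt{617} \approx 24.839$)
$B{\left(S \right)} = 2 S^{2}$ ($B{\left(S \right)} = S 2 S = 2 S^{2}$)
$O{\left(g \right)} = 6 - \frac{2 g^{2}}{5}$ ($O{\left(g \right)} = - \frac{2 g^{2} - 30}{5} = - \frac{-30 + 2 g^{2}}{5} = 6 - \frac{2 g^{2}}{5}$)
$- O{\left(P \right)} = - (6 - \frac{2 \left(\sqrt{617}\right)^{2}}{5}) = - (6 - \frac{1234}{5}) = \left(-1\right) \left(- \frac{1204}{5}\right) = \frac{1204}{5}$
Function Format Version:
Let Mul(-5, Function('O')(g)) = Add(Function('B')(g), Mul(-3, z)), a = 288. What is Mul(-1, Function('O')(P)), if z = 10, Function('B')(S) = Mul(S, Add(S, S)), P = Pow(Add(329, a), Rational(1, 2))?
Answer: Rational(1204, 5) ≈ 240.80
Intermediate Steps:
P = Pow(617, Rational(1, 2)) (P = Pow(Add(329, 288), Rational(1, 2)) = Pow(617, Rational(1, 2)) ≈ 24.839)
Function('B')(S) = Mul(2, Pow(S, 2)) (Function('B')(S) = Mul(S, Mul(2, S)) = Mul(2, Pow(S, 2)))
Function('O')(g) = Add(6, Mul(Rational(-2, 5), Pow(g, 2))) (Function('O')(g) = Mul(Rational(-1, 5), Add(Mul(2, Pow(g, 2)), Mul(-3, 10))) = Mul(Rational(-1, 5), Add(Mul(2, Pow(g, 2)), -30)) = Mul(Rational(-1, 5), Add(-30, Mul(2, Pow(g, 2)))) = Add(6, Mul(Rational(-2, 5), Pow(g, 2))))
Mul(-1, Function('O')(P)) = Mul(-1, Add(6, Mul(Rational(-2, 5), Pow(Pow(617, Rational(1, 2)), 2)))) = Mul(-1, Add(6, Mul(Rational(-2, 5), 617))) = Mul(-1, Add(6, Rational(-1234, 5))) = Mul(-1, Rational(-1204, 5)) = Rational(1204, 5)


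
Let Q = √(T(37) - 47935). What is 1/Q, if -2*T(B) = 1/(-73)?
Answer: -I*√1021782314/6998509 ≈ -0.0045675*I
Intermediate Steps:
T(B) = 1/146 (T(B) = -½/(-73) = -½*(-1/73) = 1/146)
Q = I*√1021782314/146 (Q = √(1/146 - 47935) = √(-6998509/146) = I*√1021782314/146 ≈ 218.94*I)
1/Q = 1/(I*√1021782314/146) = -I*√1021782314/6998509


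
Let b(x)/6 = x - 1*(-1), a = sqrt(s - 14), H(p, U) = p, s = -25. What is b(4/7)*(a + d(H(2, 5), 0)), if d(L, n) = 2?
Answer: 132/7 + 66*I*sqrt(39)/7 ≈ 18.857 + 58.881*I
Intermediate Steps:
a = I*sqrt(39) (a = sqrt(-25 - 14) = sqrt(-39) = I*sqrt(39) ≈ 6.245*I)
b(x) = 6 + 6*x (b(x) = 6*(x - 1*(-1)) = 6*(x + 1) = 6*(1 + x) = 6 + 6*x)
b(4/7)*(a + d(H(2, 5), 0)) = (6 + 6*(4/7))*(I*sqrt(39) + 2) = (6 + 6*(4*(1/7)))*(2 + I*sqrt(39)) = (6 + 6*(4/7))*(2 + I*sqrt(39)) = (6 + 24/7)*(2 + I*sqrt(39)) = 66*(2 + I*sqrt(39))/7 = 132/7 + 66*I*sqrt(39)/7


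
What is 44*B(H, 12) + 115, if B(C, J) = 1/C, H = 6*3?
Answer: 1057/9 ≈ 117.44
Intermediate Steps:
H = 18
44*B(H, 12) + 115 = 44/18 + 115 = 44*(1/18) + 115 = 22/9 + 115 = 1057/9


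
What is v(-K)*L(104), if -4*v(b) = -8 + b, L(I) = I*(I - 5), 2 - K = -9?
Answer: 48906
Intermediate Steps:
K = 11 (K = 2 - 1*(-9) = 2 + 9 = 11)
L(I) = I*(-5 + I)
v(b) = 2 - b/4 (v(b) = -(-8 + b)/4 = 2 - b/4)
v(-K)*L(104) = (2 - (-1)*11/4)*(104*(-5 + 104)) = (2 - ¼*(-11))*(104*99) = (2 + 11/4)*10296 = (19/4)*10296 = 48906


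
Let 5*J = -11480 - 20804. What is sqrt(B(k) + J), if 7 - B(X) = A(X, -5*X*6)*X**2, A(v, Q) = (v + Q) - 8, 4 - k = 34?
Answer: I*sqrt(19556245)/5 ≈ 884.45*I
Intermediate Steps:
k = -30 (k = 4 - 1*34 = 4 - 34 = -30)
J = -32284/5 (J = (-11480 - 20804)/5 = (1/5)*(-32284) = -32284/5 ≈ -6456.8)
A(v, Q) = -8 + Q + v (A(v, Q) = (Q + v) - 8 = -8 + Q + v)
B(X) = 7 - X**2*(-8 - 29*X) (B(X) = 7 - (-8 - 5*X*6 + X)*X**2 = 7 - (-8 - 30*X + X)*X**2 = 7 - (-8 - 29*X)*X**2 = 7 - X**2*(-8 - 29*X))
sqrt(B(k) + J) = sqrt((7 + (-30)**2*(8 + 29*(-30))) - 32284/5) = sqrt((7 + 900*(8 - 870)) - 32284/5) = sqrt((7 + 900*(-862)) - 32284/5) = sqrt((7 - 775800) - 32284/5) = sqrt(-775793 - 32284/5) = sqrt(-3911249/5) = I*sqrt(19556245)/5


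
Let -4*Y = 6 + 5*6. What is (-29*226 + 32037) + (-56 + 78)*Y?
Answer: 25285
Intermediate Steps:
Y = -9 (Y = -(6 + 5*6)/4 = -(6 + 30)/4 = -1/4*36 = -9)
(-29*226 + 32037) + (-56 + 78)*Y = (-29*226 + 32037) + (-56 + 78)*(-9) = (-6554 + 32037) + 22*(-9) = 25483 - 198 = 25285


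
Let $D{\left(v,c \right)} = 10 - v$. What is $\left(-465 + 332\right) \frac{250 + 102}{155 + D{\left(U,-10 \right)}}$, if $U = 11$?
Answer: $-304$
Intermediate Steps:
$\left(-465 + 332\right) \frac{250 + 102}{155 + D{\left(U,-10 \right)}} = \left(-465 + 332\right) \frac{250 + 102}{155 + \left(10 - 11\right)} = - 133 \frac{352}{155 + \left(10 - 11\right)} = - 133 \frac{352}{155 - 1} = - 133 \cdot \frac{352}{154} = - 133 \cdot 352 \cdot \frac{1}{154} = \left(-133\right) \frac{16}{7} = -304$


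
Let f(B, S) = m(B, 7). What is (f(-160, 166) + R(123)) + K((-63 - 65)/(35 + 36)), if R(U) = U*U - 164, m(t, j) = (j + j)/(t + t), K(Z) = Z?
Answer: 169981423/11360 ≈ 14963.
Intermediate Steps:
m(t, j) = j/t (m(t, j) = (2*j)/((2*t)) = (2*j)*(1/(2*t)) = j/t)
R(U) = -164 + U**2 (R(U) = U**2 - 164 = -164 + U**2)
f(B, S) = 7/B
(f(-160, 166) + R(123)) + K((-63 - 65)/(35 + 36)) = (7/(-160) + (-164 + 123**2)) + (-63 - 65)/(35 + 36) = (7*(-1/160) + (-164 + 15129)) - 128/71 = (-7/160 + 14965) - 128*1/71 = 2394393/160 - 128/71 = 169981423/11360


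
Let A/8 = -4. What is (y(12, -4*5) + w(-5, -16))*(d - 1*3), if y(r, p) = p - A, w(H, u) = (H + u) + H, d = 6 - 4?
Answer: 14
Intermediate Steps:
A = -32 (A = 8*(-4) = -32)
d = 2
w(H, u) = u + 2*H
y(r, p) = 32 + p (y(r, p) = p - 1*(-32) = p + 32 = 32 + p)
(y(12, -4*5) + w(-5, -16))*(d - 1*3) = ((32 - 4*5) + (-16 + 2*(-5)))*(2 - 1*3) = ((32 - 20) + (-16 - 10))*(2 - 3) = (12 - 26)*(-1) = -14*(-1) = 14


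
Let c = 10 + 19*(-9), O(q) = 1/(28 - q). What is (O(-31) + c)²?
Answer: 90212004/3481 ≈ 25916.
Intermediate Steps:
c = -161 (c = 10 - 171 = -161)
(O(-31) + c)² = (-1/(-28 - 31) - 161)² = (-1/(-59) - 161)² = (-1*(-1/59) - 161)² = (1/59 - 161)² = (-9498/59)² = 90212004/3481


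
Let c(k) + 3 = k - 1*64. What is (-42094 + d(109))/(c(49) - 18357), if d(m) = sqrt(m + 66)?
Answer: 42094/18375 - sqrt(7)/3675 ≈ 2.2901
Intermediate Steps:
c(k) = -67 + k (c(k) = -3 + (k - 1*64) = -3 + (k - 64) = -3 + (-64 + k) = -67 + k)
d(m) = sqrt(66 + m)
(-42094 + d(109))/(c(49) - 18357) = (-42094 + sqrt(66 + 109))/((-67 + 49) - 18357) = (-42094 + sqrt(175))/(-18 - 18357) = (-42094 + 5*sqrt(7))/(-18375) = (-42094 + 5*sqrt(7))*(-1/18375) = 42094/18375 - sqrt(7)/3675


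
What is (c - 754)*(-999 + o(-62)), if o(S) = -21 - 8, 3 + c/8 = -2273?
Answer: 19492936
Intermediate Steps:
c = -18208 (c = -24 + 8*(-2273) = -24 - 18184 = -18208)
o(S) = -29
(c - 754)*(-999 + o(-62)) = (-18208 - 754)*(-999 - 29) = -18962*(-1028) = 19492936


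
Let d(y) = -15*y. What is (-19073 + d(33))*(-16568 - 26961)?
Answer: 851775472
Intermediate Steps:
(-19073 + d(33))*(-16568 - 26961) = (-19073 - 15*33)*(-16568 - 26961) = (-19073 - 495)*(-43529) = -19568*(-43529) = 851775472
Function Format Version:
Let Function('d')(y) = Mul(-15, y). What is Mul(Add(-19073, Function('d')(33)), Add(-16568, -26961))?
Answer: 851775472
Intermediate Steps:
Mul(Add(-19073, Function('d')(33)), Add(-16568, -26961)) = Mul(Add(-19073, Mul(-15, 33)), Add(-16568, -26961)) = Mul(Add(-19073, -495), -43529) = Mul(-19568, -43529) = 851775472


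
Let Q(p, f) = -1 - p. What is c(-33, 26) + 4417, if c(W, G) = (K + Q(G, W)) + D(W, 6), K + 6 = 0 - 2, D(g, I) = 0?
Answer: 4382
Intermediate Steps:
K = -8 (K = -6 + (0 - 2) = -6 - 2 = -8)
c(W, G) = -9 - G (c(W, G) = (-8 + (-1 - G)) + 0 = (-9 - G) + 0 = -9 - G)
c(-33, 26) + 4417 = (-9 - 1*26) + 4417 = (-9 - 26) + 4417 = -35 + 4417 = 4382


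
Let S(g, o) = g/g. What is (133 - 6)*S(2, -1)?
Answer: 127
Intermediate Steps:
S(g, o) = 1
(133 - 6)*S(2, -1) = (133 - 6)*1 = 127*1 = 127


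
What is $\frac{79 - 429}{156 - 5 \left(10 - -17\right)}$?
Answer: $- \frac{50}{3} \approx -16.667$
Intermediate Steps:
$\frac{79 - 429}{156 - 5 \left(10 - -17\right)} = - \frac{350}{156 - 5 \left(10 + 17\right)} = - \frac{350}{156 - 135} = - \frac{350}{21} = \left(-350\right) \frac{1}{21} = - \frac{50}{3}$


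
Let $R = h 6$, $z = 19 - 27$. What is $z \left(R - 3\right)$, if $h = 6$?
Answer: $-264$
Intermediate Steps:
$z = -8$ ($z = 19 - 27 = -8$)
$R = 36$ ($R = 6 \cdot 6 = 36$)
$z \left(R - 3\right) = - 8 \left(36 - 3\right) = \left(-8\right) 33 = -264$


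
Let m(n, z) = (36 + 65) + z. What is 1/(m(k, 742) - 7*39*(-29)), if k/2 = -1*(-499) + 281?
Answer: 1/8760 ≈ 0.00011416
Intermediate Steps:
k = 1560 (k = 2*(-1*(-499) + 281) = 2*(499 + 281) = 2*780 = 1560)
m(n, z) = 101 + z
1/(m(k, 742) - 7*39*(-29)) = 1/((101 + 742) - 7*39*(-29)) = 1/(843 - 273*(-29)) = 1/(843 + 7917) = 1/8760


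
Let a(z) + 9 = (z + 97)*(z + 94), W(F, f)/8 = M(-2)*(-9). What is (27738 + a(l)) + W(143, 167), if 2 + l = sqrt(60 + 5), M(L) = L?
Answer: 36678 + 187*sqrt(65) ≈ 38186.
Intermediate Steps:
l = -2 + sqrt(65) (l = -2 + sqrt(60 + 5) = -2 + sqrt(65) ≈ 6.0623)
W(F, f) = 144 (W(F, f) = 8*(-2*(-9)) = 8*18 = 144)
a(z) = -9 + (94 + z)*(97 + z) (a(z) = -9 + (z + 97)*(z + 94) = -9 + (97 + z)*(94 + z) = -9 + (94 + z)*(97 + z))
(27738 + a(l)) + W(143, 167) = (27738 + (9109 + (-2 + sqrt(65))**2 + 191*(-2 + sqrt(65)))) + 144 = (27738 + (9109 + (-2 + sqrt(65))**2 + (-382 + 191*sqrt(65)))) + 144 = (27738 + (8727 + (-2 + sqrt(65))**2 + 191*sqrt(65))) + 144 = (36465 + (-2 + sqrt(65))**2 + 191*sqrt(65)) + 144 = 36609 + (-2 + sqrt(65))**2 + 191*sqrt(65)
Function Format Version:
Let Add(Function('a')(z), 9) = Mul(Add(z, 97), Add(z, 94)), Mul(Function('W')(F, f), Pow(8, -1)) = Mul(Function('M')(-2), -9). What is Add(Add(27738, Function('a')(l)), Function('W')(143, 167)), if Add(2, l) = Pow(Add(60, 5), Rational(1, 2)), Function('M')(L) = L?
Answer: Add(36678, Mul(187, Pow(65, Rational(1, 2)))) ≈ 38186.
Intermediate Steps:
l = Add(-2, Pow(65, Rational(1, 2))) (l = Add(-2, Pow(Add(60, 5), Rational(1, 2))) = Add(-2, Pow(65, Rational(1, 2))) ≈ 6.0623)
Function('W')(F, f) = 144 (Function('W')(F, f) = Mul(8, Mul(-2, -9)) = Mul(8, 18) = 144)
Function('a')(z) = Add(-9, Mul(Add(94, z), Add(97, z))) (Function('a')(z) = Add(-9, Mul(Add(z, 97), Add(z, 94))) = Add(-9, Mul(Add(97, z), Add(94, z))) = Add(-9, Mul(Add(94, z), Add(97, z))))
Add(Add(27738, Function('a')(l)), Function('W')(143, 167)) = Add(Add(27738, Add(9109, Pow(Add(-2, Pow(65, Rational(1, 2))), 2), Mul(191, Add(-2, Pow(65, Rational(1, 2)))))), 144) = Add(Add(27738, Add(9109, Pow(Add(-2, Pow(65, Rational(1, 2))), 2), Add(-382, Mul(191, Pow(65, Rational(1, 2)))))), 144) = Add(Add(27738, Add(8727, Pow(Add(-2, Pow(65, Rational(1, 2))), 2), Mul(191, Pow(65, Rational(1, 2))))), 144) = Add(Add(36465, Pow(Add(-2, Pow(65, Rational(1, 2))), 2), Mul(191, Pow(65, Rational(1, 2)))), 144) = Add(36609, Pow(Add(-2, Pow(65, Rational(1, 2))), 2), Mul(191, Pow(65, Rational(1, 2))))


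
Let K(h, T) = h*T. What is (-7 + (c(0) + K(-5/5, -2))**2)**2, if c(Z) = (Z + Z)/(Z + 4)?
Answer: 9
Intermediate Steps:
c(Z) = 2*Z/(4 + Z) (c(Z) = (2*Z)/(4 + Z) = 2*Z/(4 + Z))
K(h, T) = T*h
(-7 + (c(0) + K(-5/5, -2))**2)**2 = (-7 + (2*0/(4 + 0) - (-10)/5)**2)**2 = (-7 + (2*0/4 - (-10)/5)**2)**2 = (-7 + (2*0*(1/4) - 2*(-1))**2)**2 = (-7 + (0 + 2)**2)**2 = (-7 + 2**2)**2 = (-7 + 4)**2 = (-3)**2 = 9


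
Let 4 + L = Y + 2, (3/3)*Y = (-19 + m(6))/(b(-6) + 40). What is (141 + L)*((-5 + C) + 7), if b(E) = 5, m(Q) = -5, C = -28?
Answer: -54002/15 ≈ -3600.1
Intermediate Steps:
Y = -8/15 (Y = (-19 - 5)/(5 + 40) = -24/45 = -24*1/45 = -8/15 ≈ -0.53333)
L = -38/15 (L = -4 + (-8/15 + 2) = -4 + 22/15 = -38/15 ≈ -2.5333)
(141 + L)*((-5 + C) + 7) = (141 - 38/15)*((-5 - 28) + 7) = 2077*(-33 + 7)/15 = (2077/15)*(-26) = -54002/15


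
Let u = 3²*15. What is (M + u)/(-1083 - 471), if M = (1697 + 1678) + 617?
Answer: -4127/1554 ≈ -2.6557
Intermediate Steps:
M = 3992 (M = 3375 + 617 = 3992)
u = 135 (u = 9*15 = 135)
(M + u)/(-1083 - 471) = (3992 + 135)/(-1083 - 471) = 4127/(-1554) = 4127*(-1/1554) = -4127/1554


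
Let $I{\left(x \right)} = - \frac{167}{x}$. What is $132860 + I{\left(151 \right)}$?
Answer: $\frac{20061693}{151} \approx 1.3286 \cdot 10^{5}$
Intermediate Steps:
$132860 + I{\left(151 \right)} = 132860 - \frac{167}{151} = \frac{20061693}{151}$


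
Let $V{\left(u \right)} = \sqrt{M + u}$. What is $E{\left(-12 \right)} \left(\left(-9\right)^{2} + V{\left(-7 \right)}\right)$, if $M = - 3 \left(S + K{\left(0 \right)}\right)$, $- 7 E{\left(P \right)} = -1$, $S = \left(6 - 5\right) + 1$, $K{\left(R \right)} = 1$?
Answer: $\frac{81}{7} + \frac{4 i}{7} \approx 11.571 + 0.57143 i$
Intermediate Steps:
$S = 2$ ($S = 1 + 1 = 2$)
$E{\left(P \right)} = \frac{1}{7}$ ($E{\left(P \right)} = \left(- \frac{1}{7}\right) \left(-1\right) = \frac{1}{7}$)
$M = -9$ ($M = - 3 \left(2 + 1\right) = \left(-3\right) 3 = -9$)
$V{\left(u \right)} = \sqrt{-9 + u}$
$E{\left(-12 \right)} \left(\left(-9\right)^{2} + V{\left(-7 \right)}\right) = \frac{\left(-9\right)^{2} + \sqrt{-9 - 7}}{7} = \frac{81 + \sqrt{-16}}{7} = \frac{81 + 4 i}{7} = \frac{81}{7} + \frac{4 i}{7}$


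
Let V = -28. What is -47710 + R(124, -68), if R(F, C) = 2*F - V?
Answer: -47434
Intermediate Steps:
R(F, C) = 28 + 2*F (R(F, C) = 2*F - 1*(-28) = 2*F + 28 = 28 + 2*F)
-47710 + R(124, -68) = -47710 + (28 + 2*124) = -47710 + (28 + 248) = -47710 + 276 = -47434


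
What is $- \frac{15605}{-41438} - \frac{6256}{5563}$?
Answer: $- \frac{172425513}{230519594} \approx -0.74799$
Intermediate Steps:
$- \frac{15605}{-41438} - \frac{6256}{5563} = \left(-15605\right) \left(- \frac{1}{41438}\right) - \frac{6256}{5563} = \frac{15605}{41438} - \frac{6256}{5563} = - \frac{172425513}{230519594}$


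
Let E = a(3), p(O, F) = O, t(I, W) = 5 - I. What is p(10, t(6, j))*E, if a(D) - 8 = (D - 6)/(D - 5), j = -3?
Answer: 95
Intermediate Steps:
a(D) = 8 + (-6 + D)/(-5 + D) (a(D) = 8 + (D - 6)/(D - 5) = 8 + (-6 + D)/(-5 + D))
E = 19/2 (E = (-46 + 9*3)/(-5 + 3) = (-46 + 27)/(-2) = -½*(-19) = 19/2 ≈ 9.5000)
p(10, t(6, j))*E = 10*(19/2) = 95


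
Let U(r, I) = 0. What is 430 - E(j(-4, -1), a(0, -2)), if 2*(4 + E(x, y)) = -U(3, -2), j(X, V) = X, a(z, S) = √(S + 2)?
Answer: 434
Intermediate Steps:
a(z, S) = √(2 + S)
E(x, y) = -4 (E(x, y) = -4 + (-1*0)/2 = -4 + (½)*0 = -4 + 0 = -4)
430 - E(j(-4, -1), a(0, -2)) = 430 - 1*(-4) = 430 + 4 = 434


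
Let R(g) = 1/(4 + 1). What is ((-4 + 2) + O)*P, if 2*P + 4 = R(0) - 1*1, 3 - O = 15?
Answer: 168/5 ≈ 33.600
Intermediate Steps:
R(g) = ⅕ (R(g) = 1/5 = ⅕)
O = -12 (O = 3 - 1*15 = 3 - 15 = -12)
P = -12/5 (P = -2 + (⅕ - 1*1)/2 = -2 + (⅕ - 1)/2 = -2 + (½)*(-⅘) = -2 - ⅖ = -12/5 ≈ -2.4000)
((-4 + 2) + O)*P = ((-4 + 2) - 12)*(-12/5) = (-2 - 12)*(-12/5) = -14*(-12/5) = 168/5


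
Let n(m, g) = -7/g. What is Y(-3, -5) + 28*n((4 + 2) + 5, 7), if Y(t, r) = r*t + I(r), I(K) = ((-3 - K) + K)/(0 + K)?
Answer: -62/5 ≈ -12.400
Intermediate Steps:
I(K) = -3/K
Y(t, r) = -3/r + r*t (Y(t, r) = r*t - 3/r = -3/r + r*t)
Y(-3, -5) + 28*n((4 + 2) + 5, 7) = (-3/(-5) - 5*(-3)) + 28*(-7/7) = (-3*(-1/5) + 15) + 28*(-7*1/7) = (3/5 + 15) + 28*(-1) = 78/5 - 28 = -62/5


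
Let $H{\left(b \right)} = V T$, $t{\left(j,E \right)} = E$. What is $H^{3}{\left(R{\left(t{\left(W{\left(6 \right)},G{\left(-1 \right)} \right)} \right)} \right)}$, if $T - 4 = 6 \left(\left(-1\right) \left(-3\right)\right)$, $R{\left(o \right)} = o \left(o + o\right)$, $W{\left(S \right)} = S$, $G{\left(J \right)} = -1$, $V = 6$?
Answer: $2299968$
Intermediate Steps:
$R{\left(o \right)} = 2 o^{2}$ ($R{\left(o \right)} = o 2 o = 2 o^{2}$)
$T = 22$ ($T = 4 + 6 \left(\left(-1\right) \left(-3\right)\right) = 4 + 6 \cdot 3 = 4 + 18 = 22$)
$H{\left(b \right)} = 132$ ($H{\left(b \right)} = 6 \cdot 22 = 132$)
$H^{3}{\left(R{\left(t{\left(W{\left(6 \right)},G{\left(-1 \right)} \right)} \right)} \right)} = 132^{3} = 2299968$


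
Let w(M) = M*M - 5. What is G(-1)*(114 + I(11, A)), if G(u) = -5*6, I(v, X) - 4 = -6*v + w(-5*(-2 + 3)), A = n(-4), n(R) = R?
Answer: -2160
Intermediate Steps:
w(M) = -5 + M**2 (w(M) = M**2 - 5 = -5 + M**2)
A = -4
I(v, X) = 24 - 6*v (I(v, X) = 4 + (-6*v + (-5 + (-5*(-2 + 3))**2)) = 4 + (-6*v + (-5 + (-5*1)**2)) = 4 + (-6*v + (-5 + (-5)**2)) = 4 + (-6*v + (-5 + 25)) = 4 + (-6*v + 20) = 4 + (20 - 6*v) = 24 - 6*v)
G(u) = -30
G(-1)*(114 + I(11, A)) = -30*(114 + (24 - 6*11)) = -30*(114 + (24 - 66)) = -30*(114 - 42) = -30*72 = -2160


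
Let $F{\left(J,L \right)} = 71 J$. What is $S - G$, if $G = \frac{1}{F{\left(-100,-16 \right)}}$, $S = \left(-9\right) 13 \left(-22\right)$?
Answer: $\frac{18275401}{7100} \approx 2574.0$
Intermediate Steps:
$S = 2574$ ($S = \left(-117\right) \left(-22\right) = 2574$)
$G = - \frac{1}{7100}$ ($G = \frac{1}{71 \left(-100\right)} = \frac{1}{-7100} = - \frac{1}{7100} \approx -0.00014085$)
$S - G = 2574 - - \frac{1}{7100} = 2574 + \frac{1}{7100} = \frac{18275401}{7100}$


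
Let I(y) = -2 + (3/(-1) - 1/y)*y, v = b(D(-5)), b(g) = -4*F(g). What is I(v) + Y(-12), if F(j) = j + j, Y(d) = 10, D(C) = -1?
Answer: -17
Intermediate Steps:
F(j) = 2*j
b(g) = -8*g
v = 8 (v = -8*(-1) = 8)
I(y) = -2 + y*(-3 - 1/y) (I(y) = -2 + (3*(-1) - 1/y)*y = -2 + (-3 - 1/y)*y = -2 + y*(-3 - 1/y))
I(v) + Y(-12) = (-3 - 3*8) + 10 = (-3 - 24) + 10 = -27 + 10 = -17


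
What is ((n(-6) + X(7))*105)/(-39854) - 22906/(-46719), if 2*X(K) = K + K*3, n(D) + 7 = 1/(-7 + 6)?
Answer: 441731377/930969513 ≈ 0.47449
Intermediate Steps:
n(D) = -8 (n(D) = -7 + 1/(-7 + 6) = -7 + 1/(-1) = -7 - 1 = -8)
X(K) = 2*K (X(K) = (K + K*3)/2 = (K + 3*K)/2 = (4*K)/2 = 2*K)
((n(-6) + X(7))*105)/(-39854) - 22906/(-46719) = ((-8 + 2*7)*105)/(-39854) - 22906/(-46719) = ((-8 + 14)*105)*(-1/39854) - 22906*(-1/46719) = (6*105)*(-1/39854) + 22906/46719 = 630*(-1/39854) + 22906/46719 = -315/19927 + 22906/46719 = 441731377/930969513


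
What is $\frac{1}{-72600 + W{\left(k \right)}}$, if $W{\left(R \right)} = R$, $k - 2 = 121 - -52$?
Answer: $- \frac{1}{72425} \approx -1.3807 \cdot 10^{-5}$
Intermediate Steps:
$k = 175$ ($k = 2 + \left(121 - -52\right) = 2 + \left(121 + 52\right) = 2 + 173 = 175$)
$\frac{1}{-72600 + W{\left(k \right)}} = \frac{1}{-72600 + 175} = \frac{1}{-72425} = - \frac{1}{72425}$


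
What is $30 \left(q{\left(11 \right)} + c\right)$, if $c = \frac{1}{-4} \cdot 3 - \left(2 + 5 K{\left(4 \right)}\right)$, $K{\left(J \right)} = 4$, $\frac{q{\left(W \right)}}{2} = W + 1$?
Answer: $\frac{75}{2} \approx 37.5$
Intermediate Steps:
$q{\left(W \right)} = 2 + 2 W$ ($q{\left(W \right)} = 2 \left(W + 1\right) = 2 \left(1 + W\right) = 2 + 2 W$)
$c = - \frac{91}{4}$ ($c = \frac{1}{-4} \cdot 3 - 22 = \left(- \frac{1}{4}\right) 3 - 22 = - \frac{3}{4} - 22 = - \frac{91}{4} \approx -22.75$)
$30 \left(q{\left(11 \right)} + c\right) = 30 \left(\left(2 + 2 \cdot 11\right) - \frac{91}{4}\right) = 30 \left(\left(2 + 22\right) - \frac{91}{4}\right) = 30 \left(24 - \frac{91}{4}\right) = 30 \cdot \frac{5}{4} = \frac{75}{2}$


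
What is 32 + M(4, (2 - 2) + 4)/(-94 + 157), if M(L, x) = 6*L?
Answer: 680/21 ≈ 32.381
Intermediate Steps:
32 + M(4, (2 - 2) + 4)/(-94 + 157) = 32 + (6*4)/(-94 + 157) = 32 + 24/63 = 32 + 24*(1/63) = 32 + 8/21 = 680/21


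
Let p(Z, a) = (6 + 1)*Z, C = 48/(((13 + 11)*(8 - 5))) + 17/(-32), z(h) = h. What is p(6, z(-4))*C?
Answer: 91/16 ≈ 5.6875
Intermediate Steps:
C = 13/96 (C = 48/((24*3)) + 17*(-1/32) = 48/72 - 17/32 = 48*(1/72) - 17/32 = ⅔ - 17/32 = 13/96 ≈ 0.13542)
p(Z, a) = 7*Z
p(6, z(-4))*C = (7*6)*(13/96) = 42*(13/96) = 91/16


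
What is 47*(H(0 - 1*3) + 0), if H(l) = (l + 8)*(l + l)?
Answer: -1410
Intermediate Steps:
H(l) = 2*l*(8 + l) (H(l) = (8 + l)*(2*l) = 2*l*(8 + l))
47*(H(0 - 1*3) + 0) = 47*(2*(0 - 1*3)*(8 + (0 - 1*3)) + 0) = 47*(2*(0 - 3)*(8 + (0 - 3)) + 0) = 47*(2*(-3)*(8 - 3) + 0) = 47*(2*(-3)*5 + 0) = 47*(-30 + 0) = 47*(-30) = -1410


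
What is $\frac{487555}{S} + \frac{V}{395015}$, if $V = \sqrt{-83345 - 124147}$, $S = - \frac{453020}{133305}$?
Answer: $- \frac{12998703855}{90604} + \frac{2 i \sqrt{51873}}{395015} \approx -1.4347 \cdot 10^{5} + 0.0011532 i$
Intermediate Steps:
$S = - \frac{90604}{26661}$ ($S = \left(-453020\right) \frac{1}{133305} = - \frac{90604}{26661} \approx -3.3984$)
$V = 2 i \sqrt{51873}$ ($V = \sqrt{-207492} = 2 i \sqrt{51873} \approx 455.51 i$)
$\frac{487555}{S} + \frac{V}{395015} = \frac{487555}{- \frac{90604}{26661}} + \frac{2 i \sqrt{51873}}{395015} = 487555 \left(- \frac{26661}{90604}\right) + 2 i \sqrt{51873} \cdot \frac{1}{395015} = - \frac{12998703855}{90604} + \frac{2 i \sqrt{51873}}{395015}$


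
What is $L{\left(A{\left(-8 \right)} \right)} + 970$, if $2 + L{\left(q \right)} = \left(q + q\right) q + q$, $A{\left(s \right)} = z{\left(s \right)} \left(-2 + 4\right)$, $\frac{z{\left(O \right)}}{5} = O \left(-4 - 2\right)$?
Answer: $462248$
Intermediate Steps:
$z{\left(O \right)} = - 30 O$ ($z{\left(O \right)} = 5 O \left(-4 - 2\right) = 5 O \left(-6\right) = 5 \left(- 6 O\right) = - 30 O$)
$A{\left(s \right)} = - 60 s$ ($A{\left(s \right)} = - 30 s \left(-2 + 4\right) = - 30 s 2 = - 60 s$)
$L{\left(q \right)} = -2 + q + 2 q^{2}$ ($L{\left(q \right)} = -2 + \left(\left(q + q\right) q + q\right) = -2 + \left(2 q q + q\right) = -2 + \left(2 q^{2} + q\right) = -2 + \left(q + 2 q^{2}\right) = -2 + q + 2 q^{2}$)
$L{\left(A{\left(-8 \right)} \right)} + 970 = \left(-2 - -480 + 2 \left(\left(-60\right) \left(-8\right)\right)^{2}\right) + 970 = \left(-2 + 480 + 2 \cdot 480^{2}\right) + 970 = \left(-2 + 480 + 2 \cdot 230400\right) + 970 = \left(-2 + 480 + 460800\right) + 970 = 461278 + 970 = 462248$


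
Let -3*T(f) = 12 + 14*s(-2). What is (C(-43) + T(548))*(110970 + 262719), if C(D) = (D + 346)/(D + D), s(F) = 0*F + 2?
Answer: -541724487/86 ≈ -6.2991e+6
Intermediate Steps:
s(F) = 2 (s(F) = 0 + 2 = 2)
C(D) = (346 + D)/(2*D) (C(D) = (346 + D)/((2*D)) = (346 + D)*(1/(2*D)) = (346 + D)/(2*D))
T(f) = -40/3 (T(f) = -(12 + 14*2)/3 = -(12 + 28)/3 = -⅓*40 = -40/3)
(C(-43) + T(548))*(110970 + 262719) = ((½)*(346 - 43)/(-43) - 40/3)*(110970 + 262719) = ((½)*(-1/43)*303 - 40/3)*373689 = (-303/86 - 40/3)*373689 = -4349/258*373689 = -541724487/86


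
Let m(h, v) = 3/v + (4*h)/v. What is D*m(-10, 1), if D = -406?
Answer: 15022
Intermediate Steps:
m(h, v) = 3/v + 4*h/v
D*m(-10, 1) = -406*(3 + 4*(-10))/1 = -406*(3 - 40) = -406*(-37) = 15022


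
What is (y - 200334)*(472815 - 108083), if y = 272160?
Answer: 26197240632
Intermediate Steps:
(y - 200334)*(472815 - 108083) = (272160 - 200334)*(472815 - 108083) = 71826*364732 = 26197240632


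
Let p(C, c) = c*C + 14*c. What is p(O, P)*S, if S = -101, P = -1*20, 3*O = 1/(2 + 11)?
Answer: 1104940/39 ≈ 28332.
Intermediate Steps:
O = 1/39 (O = 1/(3*(2 + 11)) = (⅓)/13 = (⅓)*(1/13) = 1/39 ≈ 0.025641)
P = -20
p(C, c) = 14*c + C*c (p(C, c) = C*c + 14*c = 14*c + C*c)
p(O, P)*S = -20*(14 + 1/39)*(-101) = -20*547/39*(-101) = -10940/39*(-101) = 1104940/39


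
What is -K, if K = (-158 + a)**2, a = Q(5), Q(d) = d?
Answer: -23409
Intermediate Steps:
a = 5
K = 23409 (K = (-158 + 5)**2 = (-153)**2 = 23409)
-K = -1*23409 = -23409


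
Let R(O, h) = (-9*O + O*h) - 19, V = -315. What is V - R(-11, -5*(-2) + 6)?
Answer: -219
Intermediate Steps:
R(O, h) = -19 - 9*O + O*h
V - R(-11, -5*(-2) + 6) = -315 - (-19 - 9*(-11) - 11*(-5*(-2) + 6)) = -315 - (-19 + 99 - 11*(10 + 6)) = -315 - (-19 + 99 - 11*16) = -315 - (-19 + 99 - 176) = -315 - 1*(-96) = -315 + 96 = -219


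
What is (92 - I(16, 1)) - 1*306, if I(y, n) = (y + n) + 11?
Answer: -242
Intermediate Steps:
I(y, n) = 11 + n + y (I(y, n) = (n + y) + 11 = 11 + n + y)
(92 - I(16, 1)) - 1*306 = (92 - (11 + 1 + 16)) - 1*306 = (92 - 1*28) - 306 = (92 - 28) - 306 = 64 - 306 = -242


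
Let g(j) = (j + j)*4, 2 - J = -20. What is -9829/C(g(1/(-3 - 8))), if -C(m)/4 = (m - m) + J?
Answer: 9829/88 ≈ 111.69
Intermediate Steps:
J = 22 (J = 2 - 1*(-20) = 2 + 20 = 22)
g(j) = 8*j (g(j) = (2*j)*4 = 8*j)
C(m) = -88 (C(m) = -4*((m - m) + 22) = -4*(0 + 22) = -4*22 = -88)
-9829/C(g(1/(-3 - 8))) = -9829/(-88) = -9829*(-1/88) = 9829/88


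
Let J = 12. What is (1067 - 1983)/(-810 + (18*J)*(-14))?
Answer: 458/1917 ≈ 0.23891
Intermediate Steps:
(1067 - 1983)/(-810 + (18*J)*(-14)) = (1067 - 1983)/(-810 + (18*12)*(-14)) = -916/(-810 + 216*(-14)) = -916/(-810 - 3024) = -916/(-3834) = -916*(-1/3834) = 458/1917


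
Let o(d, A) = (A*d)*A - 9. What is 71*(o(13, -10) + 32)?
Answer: 93933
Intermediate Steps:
o(d, A) = -9 + d*A² (o(d, A) = d*A² - 9 = -9 + d*A²)
71*(o(13, -10) + 32) = 71*((-9 + 13*(-10)²) + 32) = 71*((-9 + 13*100) + 32) = 71*((-9 + 1300) + 32) = 71*(1291 + 32) = 71*1323 = 93933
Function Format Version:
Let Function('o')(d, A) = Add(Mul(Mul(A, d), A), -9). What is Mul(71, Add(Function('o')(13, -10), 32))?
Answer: 93933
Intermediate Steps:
Function('o')(d, A) = Add(-9, Mul(d, Pow(A, 2))) (Function('o')(d, A) = Add(Mul(d, Pow(A, 2)), -9) = Add(-9, Mul(d, Pow(A, 2))))
Mul(71, Add(Function('o')(13, -10), 32)) = Mul(71, Add(Add(-9, Mul(13, Pow(-10, 2))), 32)) = Mul(71, Add(Add(-9, Mul(13, 100)), 32)) = Mul(71, Add(Add(-9, 1300), 32)) = Mul(71, Add(1291, 32)) = Mul(71, 1323) = 93933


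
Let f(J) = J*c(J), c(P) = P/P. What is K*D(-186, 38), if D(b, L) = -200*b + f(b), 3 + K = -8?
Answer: -407154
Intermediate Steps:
K = -11 (K = -3 - 8 = -11)
c(P) = 1
f(J) = J (f(J) = J*1 = J)
D(b, L) = -199*b (D(b, L) = -200*b + b = -199*b)
K*D(-186, 38) = -(-2189)*(-186) = -11*37014 = -407154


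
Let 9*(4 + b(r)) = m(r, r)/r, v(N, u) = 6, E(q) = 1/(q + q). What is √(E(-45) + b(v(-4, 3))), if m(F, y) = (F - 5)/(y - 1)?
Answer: I*√8115/45 ≈ 2.0019*I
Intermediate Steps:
E(q) = 1/(2*q)
m(F, y) = (-5 + F)/(-1 + y)
b(r) = -4 + (-5 + r)/(9*r*(-1 + r)) (b(r) = -4 + (((-5 + r)/(-1 + r))/r)/9 = -4 + ((-5 + r)/(r*(-1 + r)))/9 = -4 + (-5 + r)/(9*r*(-1 + r)))
√(E(-45) + b(v(-4, 3))) = √((½)/(-45) + (⅑)*(-5 + 6 - 36*6*(-1 + 6))/(6*(-1 + 6))) = √((½)*(-1/45) + (⅑)*(⅙)*(-5 + 6 - 36*6*5)/5) = √(-1/90 + (⅑)*(⅙)*(⅕)*(-5 + 6 - 1080)) = √(-1/90 + (⅑)*(⅙)*(⅕)*(-1079)) = √(-1/90 - 1079/270) = √(-541/135) = I*√8115/45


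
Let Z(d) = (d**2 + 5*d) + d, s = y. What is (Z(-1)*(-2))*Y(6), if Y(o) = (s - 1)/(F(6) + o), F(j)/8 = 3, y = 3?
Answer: 2/3 ≈ 0.66667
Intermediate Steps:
F(j) = 24 (F(j) = 8*3 = 24)
s = 3
Y(o) = 2/(24 + o) (Y(o) = (3 - 1)/(24 + o) = 2/(24 + o))
Z(d) = d**2 + 6*d
(Z(-1)*(-2))*Y(6) = (-(6 - 1)*(-2))*(2/(24 + 6)) = (-1*5*(-2))*(2/30) = (-5*(-2))*(2*(1/30)) = 10*(1/15) = 2/3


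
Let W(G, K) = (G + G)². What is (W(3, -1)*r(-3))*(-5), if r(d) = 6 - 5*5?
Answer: 3420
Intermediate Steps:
r(d) = -19 (r(d) = 6 - 25 = -19)
W(G, K) = 4*G² (W(G, K) = (2*G)² = 4*G²)
(W(3, -1)*r(-3))*(-5) = ((4*3²)*(-19))*(-5) = ((4*9)*(-19))*(-5) = (36*(-19))*(-5) = -684*(-5) = 3420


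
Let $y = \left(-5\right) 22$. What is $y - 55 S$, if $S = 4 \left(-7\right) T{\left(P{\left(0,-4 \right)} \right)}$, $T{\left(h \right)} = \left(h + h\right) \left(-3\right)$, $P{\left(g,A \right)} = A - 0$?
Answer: $36850$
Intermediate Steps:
$P{\left(g,A \right)} = A$ ($P{\left(g,A \right)} = A + 0 = A$)
$T{\left(h \right)} = - 6 h$ ($T{\left(h \right)} = 2 h \left(-3\right) = - 6 h$)
$y = -110$
$S = -672$ ($S = 4 \left(-7\right) \left(\left(-6\right) \left(-4\right)\right) = \left(-28\right) 24 = -672$)
$y - 55 S = -110 - -36960 = -110 + 36960 = 36850$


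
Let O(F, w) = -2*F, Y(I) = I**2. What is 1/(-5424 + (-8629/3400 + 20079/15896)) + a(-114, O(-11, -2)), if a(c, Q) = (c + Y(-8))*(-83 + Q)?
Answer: 13973601395075/4581508931 ≈ 3050.0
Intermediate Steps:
a(c, Q) = (-83 + Q)*(64 + c) (a(c, Q) = (c + (-8)**2)*(-83 + Q) = (c + 64)*(-83 + Q) = (64 + c)*(-83 + Q) = (-83 + Q)*(64 + c))
1/(-5424 + (-8629/3400 + 20079/15896)) + a(-114, O(-11, -2)) = 1/(-5424 + (-8629/3400 + 20079/15896)) + (-5312 - 83*(-114) + 64*(-2*(-11)) - 2*(-11)*(-114)) = 1/(-5424 + (-8629*1/3400 + 20079*(1/15896))) + (-5312 + 9462 + 64*22 + 22*(-114)) = 1/(-5424 + (-8629/3400 + 20079/15896)) + (-5312 + 9462 + 1408 - 2508) = 1/(-5424 - 1076531/844475) + 3050 = 1/(-4581508931/844475) + 3050 = -844475/4581508931 + 3050 = 13973601395075/4581508931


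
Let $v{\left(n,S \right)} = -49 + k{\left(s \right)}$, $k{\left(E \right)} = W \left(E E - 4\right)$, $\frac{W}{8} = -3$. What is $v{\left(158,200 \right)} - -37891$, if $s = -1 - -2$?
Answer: $37914$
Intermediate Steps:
$W = -24$ ($W = 8 \left(-3\right) = -24$)
$s = 1$ ($s = -1 + 2 = 1$)
$k{\left(E \right)} = 96 - 24 E^{2}$ ($k{\left(E \right)} = - 24 \left(E E - 4\right) = - 24 \left(E^{2} - 4\right) = - 24 \left(-4 + E^{2}\right) = 96 - 24 E^{2}$)
$v{\left(n,S \right)} = 23$ ($v{\left(n,S \right)} = -49 + \left(96 - 24 \cdot 1^{2}\right) = -49 + \left(96 - 24\right) = -49 + 72 = 23$)
$v{\left(158,200 \right)} - -37891 = 23 - -37891 = 23 + 37891 = 37914$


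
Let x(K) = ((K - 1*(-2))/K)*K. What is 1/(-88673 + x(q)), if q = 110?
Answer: -1/88561 ≈ -1.1292e-5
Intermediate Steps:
x(K) = 2 + K (x(K) = ((K + 2)/K)*K = ((2 + K)/K)*K = 2 + K)
1/(-88673 + x(q)) = 1/(-88673 + (2 + 110)) = 1/(-88673 + 112) = 1/(-88561) = -1/88561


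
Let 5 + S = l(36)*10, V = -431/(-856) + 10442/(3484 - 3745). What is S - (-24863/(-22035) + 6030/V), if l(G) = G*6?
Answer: 448565841700682/194477847135 ≈ 2306.5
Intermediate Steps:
l(G) = 6*G
V = -8825861/223416 (V = -431*(-1/856) + 10442/(-261) = 431/856 + 10442*(-1/261) = 431/856 - 10442/261 = -8825861/223416 ≈ -39.504)
S = 2155 (S = -5 + (6*36)*10 = -5 + 216*10 = -5 + 2160 = 2155)
S - (-24863/(-22035) + 6030/V) = 2155 - (-24863/(-22035) + 6030/(-8825861/223416)) = 2155 - (-24863*(-1/22035) + 6030*(-223416/8825861)) = 2155 - (24863/22035 - 1347198480/8825861) = 2155 - 1*(-29466081124757/194477847135) = 2155 + 29466081124757/194477847135 = 448565841700682/194477847135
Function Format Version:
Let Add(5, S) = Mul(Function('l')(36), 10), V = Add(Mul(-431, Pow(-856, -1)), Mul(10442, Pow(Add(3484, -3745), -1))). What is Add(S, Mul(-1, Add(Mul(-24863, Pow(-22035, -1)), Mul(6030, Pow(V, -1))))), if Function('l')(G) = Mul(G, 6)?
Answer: Rational(448565841700682, 194477847135) ≈ 2306.5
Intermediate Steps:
Function('l')(G) = Mul(6, G)
V = Rational(-8825861, 223416) (V = Add(Mul(-431, Rational(-1, 856)), Mul(10442, Pow(-261, -1))) = Add(Rational(431, 856), Mul(10442, Rational(-1, 261))) = Add(Rational(431, 856), Rational(-10442, 261)) = Rational(-8825861, 223416) ≈ -39.504)
S = 2155 (S = Add(-5, Mul(Mul(6, 36), 10)) = Add(-5, Mul(216, 10)) = Add(-5, 2160) = 2155)
Add(S, Mul(-1, Add(Mul(-24863, Pow(-22035, -1)), Mul(6030, Pow(V, -1))))) = Add(2155, Mul(-1, Add(Mul(-24863, Pow(-22035, -1)), Mul(6030, Pow(Rational(-8825861, 223416), -1))))) = Add(2155, Mul(-1, Add(Mul(-24863, Rational(-1, 22035)), Mul(6030, Rational(-223416, 8825861))))) = Add(2155, Mul(-1, Add(Rational(24863, 22035), Rational(-1347198480, 8825861)))) = Add(2155, Mul(-1, Rational(-29466081124757, 194477847135))) = Add(2155, Rational(29466081124757, 194477847135)) = Rational(448565841700682, 194477847135)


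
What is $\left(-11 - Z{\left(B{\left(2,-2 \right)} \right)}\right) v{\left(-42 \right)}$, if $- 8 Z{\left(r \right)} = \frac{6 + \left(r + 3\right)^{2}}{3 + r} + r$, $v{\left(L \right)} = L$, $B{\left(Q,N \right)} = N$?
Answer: $\frac{1743}{4} \approx 435.75$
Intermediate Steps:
$Z{\left(r \right)} = - \frac{r}{8} - \frac{6 + \left(3 + r\right)^{2}}{8 \left(3 + r\right)}$ ($Z{\left(r \right)} = - \frac{\frac{6 + \left(r + 3\right)^{2}}{3 + r} + r}{8} = - \frac{\frac{6 + \left(3 + r\right)^{2}}{3 + r} + r}{8} = - \frac{r + \frac{6 + \left(3 + r\right)^{2}}{3 + r}}{8} = - \frac{r}{8} - \frac{6 + \left(3 + r\right)^{2}}{8 \left(3 + r\right)}$)
$\left(-11 - Z{\left(B{\left(2,-2 \right)} \right)}\right) v{\left(-42 \right)} = \left(-11 - \frac{-15 - -18 - 2 \left(-2\right)^{2}}{8 \left(3 - 2\right)}\right) \left(-42\right) = \left(-11 - \frac{-15 + 18 - 8}{8 \cdot 1}\right) \left(-42\right) = \left(-11 - \frac{1}{8} \cdot 1 \left(-15 + 18 - 8\right)\right) \left(-42\right) = \left(-11 - \frac{1}{8} \cdot 1 \left(-5\right)\right) \left(-42\right) = \left(-11 - - \frac{5}{8}\right) \left(-42\right) = \left(-11 + \frac{5}{8}\right) \left(-42\right) = \left(- \frac{83}{8}\right) \left(-42\right) = \frac{1743}{4}$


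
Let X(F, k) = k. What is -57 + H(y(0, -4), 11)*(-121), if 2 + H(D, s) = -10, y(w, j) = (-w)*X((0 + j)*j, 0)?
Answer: 1395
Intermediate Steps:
y(w, j) = 0 (y(w, j) = -w*0 = 0)
H(D, s) = -12 (H(D, s) = -2 - 10 = -12)
-57 + H(y(0, -4), 11)*(-121) = -57 - 12*(-121) = -57 + 1452 = 1395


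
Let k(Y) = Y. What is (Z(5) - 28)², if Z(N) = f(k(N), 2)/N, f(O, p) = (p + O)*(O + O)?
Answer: 196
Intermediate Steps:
f(O, p) = 2*O*(O + p) (f(O, p) = (O + p)*(2*O) = 2*O*(O + p))
Z(N) = 4 + 2*N (Z(N) = (2*N*(N + 2))/N = (2*N*(2 + N))/N = 4 + 2*N)
(Z(5) - 28)² = ((4 + 2*5) - 28)² = ((4 + 10) - 28)² = (14 - 28)² = (-14)² = 196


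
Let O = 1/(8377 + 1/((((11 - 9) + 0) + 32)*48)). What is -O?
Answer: -1632/13671265 ≈ -0.00011937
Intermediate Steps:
O = 1632/13671265 (O = 1/(8377 + 1/(((2 + 0) + 32)*48)) = 1/(8377 + 1/((2 + 32)*48)) = 1/(8377 + 1/(34*48)) = 1/(8377 + 1/1632) = 1/(13671265/1632) = 1632/13671265 ≈ 0.00011937)
-O = -1*1632/13671265 = -1632/13671265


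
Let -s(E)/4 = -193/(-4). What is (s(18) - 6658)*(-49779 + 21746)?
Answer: 192054083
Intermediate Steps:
s(E) = -193 (s(E) = -(-772)/(-4) = -(-772)*(-1)/4 = -4*193/4 = -193)
(s(18) - 6658)*(-49779 + 21746) = (-193 - 6658)*(-49779 + 21746) = -6851*(-28033) = 192054083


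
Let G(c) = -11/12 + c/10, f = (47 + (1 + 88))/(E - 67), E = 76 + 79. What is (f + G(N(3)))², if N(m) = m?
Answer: 375769/435600 ≈ 0.86265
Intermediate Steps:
E = 155
f = 17/11 (f = (47 + (1 + 88))/(155 - 67) = (47 + 89)/88 = 136*(1/88) = 17/11 ≈ 1.5455)
G(c) = -11/12 + c/10 (G(c) = -11*1/12 + c*(⅒) = -11/12 + c/10)
(f + G(N(3)))² = (17/11 + (-11/12 + (⅒)*3))² = (17/11 + (-11/12 + 3/10))² = (17/11 - 37/60)² = (613/660)² = 375769/435600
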